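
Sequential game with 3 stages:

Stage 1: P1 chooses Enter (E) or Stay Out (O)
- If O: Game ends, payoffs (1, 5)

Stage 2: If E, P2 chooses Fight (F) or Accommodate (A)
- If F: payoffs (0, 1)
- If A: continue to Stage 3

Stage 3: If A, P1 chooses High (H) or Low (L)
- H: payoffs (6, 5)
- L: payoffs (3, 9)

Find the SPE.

SPE: (E, A, H); Outcome (6, 5)

Work:
Stage 3: P1 chooses H (6 vs 3)
Stage 2: P2: F->1, A->5 (anticipating H). Choose A
Stage 1: P1: O->1, E->6 (anticipating A, H). Choose E
SPE path: E -> A -> H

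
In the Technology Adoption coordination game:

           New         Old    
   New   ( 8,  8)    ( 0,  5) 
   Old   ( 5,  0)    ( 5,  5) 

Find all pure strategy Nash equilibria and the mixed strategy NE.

Pure NE: (New, New) and (Old, Old); Mixed NE: p = 0.625, q = 0.625

Work:
Check pure NE:
(New, New): (8, 8) - no unilateral deviation beneficial
(Old, Old): (5, 5) - no unilateral deviation beneficial
Mixed NE: P1 plays New with p = 0.625, P2 plays New with q = 0.625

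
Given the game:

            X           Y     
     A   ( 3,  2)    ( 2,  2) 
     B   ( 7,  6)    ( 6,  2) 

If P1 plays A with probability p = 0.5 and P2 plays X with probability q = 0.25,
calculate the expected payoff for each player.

E[P1] = 4.25, E[P2] = 2.5

Work:
E[P1] = p·q·π₁(A,X) + p·(1-q)·π₁(A,Y) + (1-p)·q·π₁(B,X) + (1-p)·(1-q)·π₁(B,Y)
= 0.5·0.25·3 + 0.5·0.75·2 + 0.5·0.25·7 + 0.5·0.75·6
= 4.25

E[P2] = 2.5 (similar calculation)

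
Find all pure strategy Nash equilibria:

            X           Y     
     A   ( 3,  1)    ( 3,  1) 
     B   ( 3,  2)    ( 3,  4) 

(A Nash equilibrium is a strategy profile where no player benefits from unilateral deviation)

Nash equilibrium: (A, X), (A, Y), (B, Y)

Work:
Best responses:
  P1 vs X: payoffs [3, 3] → best response A/B (payoff 3)
  P1 vs Y: payoffs [3, 3] → best response A/B (payoff 3)
  P2 vs A: payoffs [1, 1] → best response X/Y (payoff 1)
  P2 vs B: payoffs [2, 4] → best response Y (payoff 4)
Mutual best responses: (A,X), (A,Y), (B,Y) → Nash equilibria.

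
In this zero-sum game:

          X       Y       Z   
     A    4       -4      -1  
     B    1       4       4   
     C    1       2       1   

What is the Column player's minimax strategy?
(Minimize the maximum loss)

Column should play X or Y or Z (all achieve the minimum), value = 4

Work:
Column player minimizes Row's maximum payoff:
Column X: max payoff to Row = 4
Column Y: max payoff to Row = 4
Column Z: max payoff to Row = 4
Minimum is 4, achieved by columns X, Y, Z (tied).
Each of X or Y or Z is a minimax strategy.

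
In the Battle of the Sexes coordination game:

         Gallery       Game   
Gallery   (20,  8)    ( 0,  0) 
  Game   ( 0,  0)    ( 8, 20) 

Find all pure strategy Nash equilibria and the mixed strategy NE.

Pure NE: (Gallery, Gallery) and (Game, Game); Mixed NE: p = 0.7143, q = 0.2857

Work:
Check pure NE:
(Gallery, Gallery): (20, 8) - no unilateral deviation beneficial
(Game, Game): (8, 20) - no unilateral deviation beneficial
Mixed NE: P1 plays Gallery with p = 0.7143, P2 plays Gallery with q = 0.2857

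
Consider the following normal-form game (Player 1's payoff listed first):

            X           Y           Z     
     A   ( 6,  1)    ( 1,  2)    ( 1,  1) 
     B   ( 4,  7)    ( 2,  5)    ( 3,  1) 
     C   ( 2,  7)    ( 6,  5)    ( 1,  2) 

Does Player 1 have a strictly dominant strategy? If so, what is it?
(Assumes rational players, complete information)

No strictly dominant strategy exists for Player 1

Work:
A strategy strictly dominates another if it gives a strictly higher payoff against every opponent action. Compare each pair of P1's strategies column-by-column:
  A vs B: [6 vs 4, 1 vs 2, 1 vs 3] → A does not strictly dominate B (column Y: 1 ≤ 2)
  A vs C: [6 vs 2, 1 vs 6, 1 vs 1] → A does not strictly dominate C (column Y: 1 ≤ 6)
  B vs A: [4 vs 6, 2 vs 1, 3 vs 1] → B does not strictly dominate A (column X: 4 ≤ 6)
  B vs C: [4 vs 2, 2 vs 6, 3 vs 1] → B does not strictly dominate C (column Y: 2 ≤ 6)
  C vs A: [2 vs 6, 6 vs 1, 1 vs 1] → C does not strictly dominate A (column X: 2 ≤ 6)
  C vs B: [2 vs 4, 6 vs 2, 1 vs 3] → C does not strictly dominate B (column X: 2 ≤ 4)
No single strategy strictly dominates all others → no strictly dominant strategy.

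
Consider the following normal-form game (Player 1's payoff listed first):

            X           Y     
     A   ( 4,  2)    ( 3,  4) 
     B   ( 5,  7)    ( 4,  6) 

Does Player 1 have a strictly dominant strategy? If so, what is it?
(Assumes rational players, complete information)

Yes, Player 1's strictly dominant strategy is B

Work:
A strategy strictly dominates another if it gives a strictly higher payoff against every opponent action. Compare each pair of P1's strategies column-by-column:
  A vs B: [4 vs 5, 3 vs 4] → A does not strictly dominate B (column X: 4 ≤ 5)
  B vs A: [5 vs 4, 4 vs 3] → B strictly dominates A
B strictly dominates every other strategy → strictly dominant.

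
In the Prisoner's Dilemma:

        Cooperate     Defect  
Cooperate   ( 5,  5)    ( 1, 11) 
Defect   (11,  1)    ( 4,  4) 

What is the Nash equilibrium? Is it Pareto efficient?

(Defect, Defect) is NE; not Pareto efficient

Work:
Defect dominates Cooperate for both players:
If P2 cooperates: Defect (11) > Cooperate (5)
If P2 defects: Defect (4) > Cooperate (1)
NE: (Defect, Defect) with payoff (4, 4)
But (Cooperate, Cooperate) = (5, 5) Pareto dominates (4, 4)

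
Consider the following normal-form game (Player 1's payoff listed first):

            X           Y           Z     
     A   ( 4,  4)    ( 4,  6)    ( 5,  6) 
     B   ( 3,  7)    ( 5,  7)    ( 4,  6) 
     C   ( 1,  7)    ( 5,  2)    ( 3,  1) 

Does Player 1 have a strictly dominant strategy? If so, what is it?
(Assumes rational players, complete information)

No strictly dominant strategy exists for Player 1

Work:
A strategy strictly dominates another if it gives a strictly higher payoff against every opponent action. Compare each pair of P1's strategies column-by-column:
  A vs B: [4 vs 3, 4 vs 5, 5 vs 4] → A does not strictly dominate B (column Y: 4 ≤ 5)
  A vs C: [4 vs 1, 4 vs 5, 5 vs 3] → A does not strictly dominate C (column Y: 4 ≤ 5)
  B vs A: [3 vs 4, 5 vs 4, 4 vs 5] → B does not strictly dominate A (column X: 3 ≤ 4)
  B vs C: [3 vs 1, 5 vs 5, 4 vs 3] → B does not strictly dominate C (column Y: 5 ≤ 5)
  C vs A: [1 vs 4, 5 vs 4, 3 vs 5] → C does not strictly dominate A (column X: 1 ≤ 4)
  C vs B: [1 vs 3, 5 vs 5, 3 vs 4] → C does not strictly dominate B (column X: 1 ≤ 3)
No single strategy strictly dominates all others → no strictly dominant strategy.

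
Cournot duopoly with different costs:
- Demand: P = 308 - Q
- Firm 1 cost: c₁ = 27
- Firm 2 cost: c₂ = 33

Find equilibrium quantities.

q₁* = 95.67, q₂* = 89.67

Work:
Reaction: q₁ = (308 - 27 - q₂)/2
Reaction: q₂ = (308 - 33 - q₁)/2
Solve simultaneously:
q₁* = (308 - 2×27 + 33)/3 = 95.67
q₂* = (308 - 2×33 + 27)/3 = 89.67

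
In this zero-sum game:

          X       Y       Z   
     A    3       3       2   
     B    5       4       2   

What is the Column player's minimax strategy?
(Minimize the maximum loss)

Column should play Z, value = 2

Work:
Column player minimizes Row's maximum payoff:
Column X: max payoff to Row = 5
Column Y: max payoff to Row = 4
Column Z: max payoff to Row = 2
Minimum is 2, achieved by column Z.
Minimax strategy: Z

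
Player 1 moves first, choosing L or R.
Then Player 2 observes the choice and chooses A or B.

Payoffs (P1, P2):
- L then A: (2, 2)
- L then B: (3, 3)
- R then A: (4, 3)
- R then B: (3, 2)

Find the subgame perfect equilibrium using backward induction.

P1 plays R, P2 plays B after L and A after R; Payoff (4, 3)

Work:
Backward induction:
After L: P2 chooses B → P1 gets 3
After R: P2 chooses A → P1 gets 4
P1 chooses R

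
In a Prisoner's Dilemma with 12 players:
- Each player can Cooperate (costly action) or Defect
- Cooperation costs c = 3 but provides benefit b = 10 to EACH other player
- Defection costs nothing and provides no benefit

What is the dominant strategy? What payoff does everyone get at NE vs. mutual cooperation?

Dominant: Defect; NE payoff = 0; Coop payoff = 107

Work:
Defect dominates (saves cost c = 3, benefit to others is external)
NE: All defect → everyone gets 0
If all cooperate: each receives (11)×10 - 3 = 107
Social dilemma: 107 > 0 but NE gives 0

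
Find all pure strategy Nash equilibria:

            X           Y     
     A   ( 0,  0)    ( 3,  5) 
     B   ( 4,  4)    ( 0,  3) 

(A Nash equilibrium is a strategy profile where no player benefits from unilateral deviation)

Nash equilibrium: (A, Y), (B, X)

Work:
Best responses:
  P1 vs X: payoffs [0, 4] → best response B (payoff 4)
  P1 vs Y: payoffs [3, 0] → best response A (payoff 3)
  P2 vs A: payoffs [0, 5] → best response Y (payoff 5)
  P2 vs B: payoffs [4, 3] → best response X (payoff 4)
Mutual best responses: (A,Y), (B,X) → Nash equilibria.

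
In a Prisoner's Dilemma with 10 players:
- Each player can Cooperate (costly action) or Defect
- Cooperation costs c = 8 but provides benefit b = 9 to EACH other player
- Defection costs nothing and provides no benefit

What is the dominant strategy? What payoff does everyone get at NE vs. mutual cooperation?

Dominant: Defect; NE payoff = 0; Coop payoff = 73

Work:
Defect dominates (saves cost c = 8, benefit to others is external)
NE: All defect → everyone gets 0
If all cooperate: each receives (9)×9 - 8 = 73
Social dilemma: 73 > 0 but NE gives 0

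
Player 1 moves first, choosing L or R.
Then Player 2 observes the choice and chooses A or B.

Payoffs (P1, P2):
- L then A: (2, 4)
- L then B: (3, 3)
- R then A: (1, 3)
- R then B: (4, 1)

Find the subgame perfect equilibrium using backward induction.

P1 plays L, P2 plays A after L and A after R; Payoff (2, 4)

Work:
Backward induction:
After L: P2 chooses A → P1 gets 2
After R: P2 chooses A → P1 gets 1
P1 chooses L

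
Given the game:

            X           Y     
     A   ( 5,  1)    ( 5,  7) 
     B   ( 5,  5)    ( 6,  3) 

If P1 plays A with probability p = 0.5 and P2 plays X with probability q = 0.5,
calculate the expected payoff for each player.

E[P1] = 5.25, E[P2] = 4.0

Work:
E[P1] = p·q·π₁(A,X) + p·(1-q)·π₁(A,Y) + (1-p)·q·π₁(B,X) + (1-p)·(1-q)·π₁(B,Y)
= 0.5·0.5·5 + 0.5·0.5·5 + 0.5·0.5·5 + 0.5·0.5·6
= 5.25

E[P2] = 4.0 (similar calculation)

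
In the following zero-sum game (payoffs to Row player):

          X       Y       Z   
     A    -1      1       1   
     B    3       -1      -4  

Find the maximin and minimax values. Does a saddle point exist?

Maximin = -1, Minimax = 1, Saddle: False

Work:
Row minimums: [-1, -4] → maximin = -1
Column maximums: [3, 1, 1] → minimax = 1
No saddle point (maximin ≠ minimax). Mixed strategy needed.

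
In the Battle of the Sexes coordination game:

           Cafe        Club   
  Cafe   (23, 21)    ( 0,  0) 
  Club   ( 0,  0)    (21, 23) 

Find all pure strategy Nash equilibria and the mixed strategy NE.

Pure NE: (Cafe, Cafe) and (Club, Club); Mixed NE: p = 0.5227, q = 0.4773

Work:
Check pure NE:
(Cafe, Cafe): (23, 21) - no unilateral deviation beneficial
(Club, Club): (21, 23) - no unilateral deviation beneficial
Mixed NE: P1 plays Cafe with p = 0.5227, P2 plays Cafe with q = 0.4773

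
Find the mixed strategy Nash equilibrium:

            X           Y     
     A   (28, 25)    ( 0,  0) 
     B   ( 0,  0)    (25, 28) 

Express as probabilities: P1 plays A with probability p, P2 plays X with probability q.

p = 0.5283, q = 0.4717

Work:
Find probabilities that make opponent indifferent:
P2 chooses q to make P1 indifferent between A and B
P1 chooses p to make P2 indifferent between X and Y
Mixed NE: P1 plays (A: 0.5283, B: 0.4717), P2 plays (X: 0.4717, Y: 0.5283)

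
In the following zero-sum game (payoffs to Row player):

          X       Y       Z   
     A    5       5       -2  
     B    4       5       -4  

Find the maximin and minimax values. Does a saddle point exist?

Maximin = -2, Minimax = -2, Saddle: True

Work:
Row minimums: [-2, -4] → maximin = -2
Column maximums: [5, 5, -2] → minimax = -2
Saddle point exists! Game value = -2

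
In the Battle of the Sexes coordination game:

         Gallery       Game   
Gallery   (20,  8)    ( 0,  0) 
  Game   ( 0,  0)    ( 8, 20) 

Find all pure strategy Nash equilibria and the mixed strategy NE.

Pure NE: (Gallery, Gallery) and (Game, Game); Mixed NE: p = 0.7143, q = 0.2857

Work:
Check pure NE:
(Gallery, Gallery): (20, 8) - no unilateral deviation beneficial
(Game, Game): (8, 20) - no unilateral deviation beneficial
Mixed NE: P1 plays Gallery with p = 0.7143, P2 plays Gallery with q = 0.2857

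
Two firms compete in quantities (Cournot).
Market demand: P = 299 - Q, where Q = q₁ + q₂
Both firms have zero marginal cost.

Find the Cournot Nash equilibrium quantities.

q₁* = q₂* = 99.67; P* = 99.67

Work:
Profit: π_i = P·q_i = (a - q_i - q_j)·q_i
FOC: ∂π_i/∂q_i = a - 2q_i - q_j = 0
Reaction function: q_i = (299 - q_j)/2
Symmetry: q* = 299/3 = 99.67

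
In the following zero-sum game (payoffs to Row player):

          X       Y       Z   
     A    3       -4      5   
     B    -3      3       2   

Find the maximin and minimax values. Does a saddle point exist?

Maximin = -3, Minimax = 3, Saddle: False

Work:
Row minimums: [-4, -3] → maximin = -3
Column maximums: [3, 3, 5] → minimax = 3
No saddle point (maximin ≠ minimax). Mixed strategy needed.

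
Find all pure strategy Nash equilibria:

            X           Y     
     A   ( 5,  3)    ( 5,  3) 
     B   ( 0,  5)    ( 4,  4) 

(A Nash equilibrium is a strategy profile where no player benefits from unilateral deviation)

Nash equilibrium: (A, X), (A, Y)

Work:
Best responses:
  P1 vs X: payoffs [5, 0] → best response A (payoff 5)
  P1 vs Y: payoffs [5, 4] → best response A (payoff 5)
  P2 vs A: payoffs [3, 3] → best response X/Y (payoff 3)
  P2 vs B: payoffs [5, 4] → best response X (payoff 5)
Mutual best responses: (A,X), (A,Y) → Nash equilibria.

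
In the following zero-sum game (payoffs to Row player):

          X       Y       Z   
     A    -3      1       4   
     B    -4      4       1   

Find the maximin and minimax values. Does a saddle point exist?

Maximin = -3, Minimax = -3, Saddle: True

Work:
Row minimums: [-3, -4] → maximin = -3
Column maximums: [-3, 4, 4] → minimax = -3
Saddle point exists! Game value = -3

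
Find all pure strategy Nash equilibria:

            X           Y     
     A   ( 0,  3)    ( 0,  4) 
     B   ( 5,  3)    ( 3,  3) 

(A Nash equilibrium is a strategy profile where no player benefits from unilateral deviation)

Nash equilibrium: (B, X), (B, Y)

Work:
Best responses:
  P1 vs X: payoffs [0, 5] → best response B (payoff 5)
  P1 vs Y: payoffs [0, 3] → best response B (payoff 3)
  P2 vs A: payoffs [3, 4] → best response Y (payoff 4)
  P2 vs B: payoffs [3, 3] → best response X/Y (payoff 3)
Mutual best responses: (B,X), (B,Y) → Nash equilibria.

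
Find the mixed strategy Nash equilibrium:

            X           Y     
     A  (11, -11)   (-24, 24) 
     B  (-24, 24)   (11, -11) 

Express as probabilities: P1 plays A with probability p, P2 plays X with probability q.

p = 0.5, q = 0.5

Work:
Find probabilities that make opponent indifferent:
P2 chooses q to make P1 indifferent between A and B
P1 chooses p to make P2 indifferent between X and Y
Mixed NE: P1 plays (A: 0.5, B: 0.5), P2 plays (X: 0.5, Y: 0.5)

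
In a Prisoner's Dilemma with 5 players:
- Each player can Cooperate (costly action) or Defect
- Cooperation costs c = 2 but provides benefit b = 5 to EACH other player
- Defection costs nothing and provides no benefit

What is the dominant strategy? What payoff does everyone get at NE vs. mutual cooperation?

Dominant: Defect; NE payoff = 0; Coop payoff = 18

Work:
Defect dominates (saves cost c = 2, benefit to others is external)
NE: All defect → everyone gets 0
If all cooperate: each receives (4)×5 - 2 = 18
Social dilemma: 18 > 0 but NE gives 0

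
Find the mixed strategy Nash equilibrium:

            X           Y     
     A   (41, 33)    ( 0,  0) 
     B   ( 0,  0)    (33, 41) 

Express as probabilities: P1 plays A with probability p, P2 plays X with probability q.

p = 0.5541, q = 0.4459

Work:
Find probabilities that make opponent indifferent:
P2 chooses q to make P1 indifferent between A and B
P1 chooses p to make P2 indifferent between X and Y
Mixed NE: P1 plays (A: 0.5541, B: 0.4459), P2 plays (X: 0.4459, Y: 0.5541)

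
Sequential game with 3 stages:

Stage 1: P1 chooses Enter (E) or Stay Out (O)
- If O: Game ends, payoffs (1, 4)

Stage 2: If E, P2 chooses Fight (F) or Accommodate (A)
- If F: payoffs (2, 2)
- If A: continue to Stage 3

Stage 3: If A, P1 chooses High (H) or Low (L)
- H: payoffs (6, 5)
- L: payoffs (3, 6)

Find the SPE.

SPE: (E, A, H); Outcome (6, 5)

Work:
Stage 3: P1 chooses H (6 vs 3)
Stage 2: P2: F->2, A->5 (anticipating H). Choose A
Stage 1: P1: O->1, E->6 (anticipating A, H). Choose E
SPE path: E -> A -> H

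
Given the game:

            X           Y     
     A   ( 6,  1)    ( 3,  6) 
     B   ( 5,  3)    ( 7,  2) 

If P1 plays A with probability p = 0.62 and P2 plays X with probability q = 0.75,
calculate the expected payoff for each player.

E[P1] = 5.345, E[P2] = 2.44

Work:
E[P1] = p·q·π₁(A,X) + p·(1-q)·π₁(A,Y) + (1-p)·q·π₁(B,X) + (1-p)·(1-q)·π₁(B,Y)
= 0.62·0.75·6 + 0.62·0.25·3 + 0.38·0.75·5 + 0.38·0.25·7
= 5.345

E[P2] = 2.44 (similar calculation)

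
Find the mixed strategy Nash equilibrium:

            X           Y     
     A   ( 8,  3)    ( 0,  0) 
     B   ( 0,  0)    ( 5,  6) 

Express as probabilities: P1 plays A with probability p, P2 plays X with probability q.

p = 0.6667, q = 0.3846

Work:
Find probabilities that make opponent indifferent:
P2 chooses q to make P1 indifferent between A and B
P1 chooses p to make P2 indifferent between X and Y
Mixed NE: P1 plays (A: 0.6667, B: 0.3333), P2 plays (X: 0.3846, Y: 0.6154)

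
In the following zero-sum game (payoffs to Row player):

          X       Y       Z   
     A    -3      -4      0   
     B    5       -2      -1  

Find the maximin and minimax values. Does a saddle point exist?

Maximin = -2, Minimax = -2, Saddle: True

Work:
Row minimums: [-4, -2] → maximin = -2
Column maximums: [5, -2, 0] → minimax = -2
Saddle point exists! Game value = -2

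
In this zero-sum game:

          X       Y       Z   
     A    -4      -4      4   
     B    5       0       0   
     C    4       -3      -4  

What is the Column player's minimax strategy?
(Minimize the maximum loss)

Column should play Y, value = 0

Work:
Column player minimizes Row's maximum payoff:
Column X: max payoff to Row = 5
Column Y: max payoff to Row = 0
Column Z: max payoff to Row = 4
Minimum is 0, achieved by column Y.
Minimax strategy: Y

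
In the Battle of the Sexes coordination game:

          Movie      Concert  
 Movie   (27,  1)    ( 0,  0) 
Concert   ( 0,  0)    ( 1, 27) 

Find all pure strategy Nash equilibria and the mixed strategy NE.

Pure NE: (Movie, Movie) and (Concert, Concert); Mixed NE: p = 0.9643, q = 0.0357

Work:
Check pure NE:
(Movie, Movie): (27, 1) - no unilateral deviation beneficial
(Concert, Concert): (1, 27) - no unilateral deviation beneficial
Mixed NE: P1 plays Movie with p = 0.9643, P2 plays Movie with q = 0.0357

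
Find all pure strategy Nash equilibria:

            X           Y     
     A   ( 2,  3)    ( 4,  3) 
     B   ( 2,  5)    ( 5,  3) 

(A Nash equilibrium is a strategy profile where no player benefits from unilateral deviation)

Nash equilibrium: (A, X), (B, X)

Work:
Best responses:
  P1 vs X: payoffs [2, 2] → best response A/B (payoff 2)
  P1 vs Y: payoffs [4, 5] → best response B (payoff 5)
  P2 vs A: payoffs [3, 3] → best response X/Y (payoff 3)
  P2 vs B: payoffs [5, 3] → best response X (payoff 5)
Mutual best responses: (A,X), (B,X) → Nash equilibria.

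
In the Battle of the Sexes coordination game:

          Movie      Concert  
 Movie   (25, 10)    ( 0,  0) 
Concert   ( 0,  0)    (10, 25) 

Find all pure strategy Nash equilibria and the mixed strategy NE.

Pure NE: (Movie, Movie) and (Concert, Concert); Mixed NE: p = 0.7143, q = 0.2857

Work:
Check pure NE:
(Movie, Movie): (25, 10) - no unilateral deviation beneficial
(Concert, Concert): (10, 25) - no unilateral deviation beneficial
Mixed NE: P1 plays Movie with p = 0.7143, P2 plays Movie with q = 0.2857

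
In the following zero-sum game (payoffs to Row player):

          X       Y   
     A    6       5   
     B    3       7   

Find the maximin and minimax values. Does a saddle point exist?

Maximin = 5, Minimax = 6, Saddle: False

Work:
Row minimums: [5, 3] → maximin = 5
Column maximums: [6, 7] → minimax = 6
No saddle point (maximin ≠ minimax). Mixed strategy needed.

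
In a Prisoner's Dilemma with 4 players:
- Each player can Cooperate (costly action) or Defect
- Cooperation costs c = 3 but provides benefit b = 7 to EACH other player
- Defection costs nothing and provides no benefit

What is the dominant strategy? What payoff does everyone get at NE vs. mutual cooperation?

Dominant: Defect; NE payoff = 0; Coop payoff = 18

Work:
Defect dominates (saves cost c = 3, benefit to others is external)
NE: All defect → everyone gets 0
If all cooperate: each receives (3)×7 - 3 = 18
Social dilemma: 18 > 0 but NE gives 0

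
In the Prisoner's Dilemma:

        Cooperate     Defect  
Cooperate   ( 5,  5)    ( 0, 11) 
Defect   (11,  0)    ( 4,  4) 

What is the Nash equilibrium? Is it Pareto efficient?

(Defect, Defect) is NE; not Pareto efficient

Work:
Defect dominates Cooperate for both players:
If P2 cooperates: Defect (11) > Cooperate (5)
If P2 defects: Defect (4) > Cooperate (0)
NE: (Defect, Defect) with payoff (4, 4)
But (Cooperate, Cooperate) = (5, 5) Pareto dominates (4, 4)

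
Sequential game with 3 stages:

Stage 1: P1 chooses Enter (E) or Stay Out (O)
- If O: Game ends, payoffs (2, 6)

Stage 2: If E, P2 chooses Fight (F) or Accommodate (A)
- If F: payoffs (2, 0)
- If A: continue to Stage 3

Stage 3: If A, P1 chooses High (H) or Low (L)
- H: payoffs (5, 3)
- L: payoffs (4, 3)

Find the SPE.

SPE: (E, A, H); Outcome (5, 3)

Work:
Stage 3: P1 chooses H (5 vs 4)
Stage 2: P2: F->0, A->3 (anticipating H). Choose A
Stage 1: P1: O->2, E->5 (anticipating A, H). Choose E
SPE path: E -> A -> H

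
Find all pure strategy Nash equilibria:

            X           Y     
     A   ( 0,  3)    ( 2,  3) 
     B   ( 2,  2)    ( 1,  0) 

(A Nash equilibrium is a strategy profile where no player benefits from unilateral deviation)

Nash equilibrium: (A, Y), (B, X)

Work:
Best responses:
  P1 vs X: payoffs [0, 2] → best response B (payoff 2)
  P1 vs Y: payoffs [2, 1] → best response A (payoff 2)
  P2 vs A: payoffs [3, 3] → best response X/Y (payoff 3)
  P2 vs B: payoffs [2, 0] → best response X (payoff 2)
Mutual best responses: (A,Y), (B,X) → Nash equilibria.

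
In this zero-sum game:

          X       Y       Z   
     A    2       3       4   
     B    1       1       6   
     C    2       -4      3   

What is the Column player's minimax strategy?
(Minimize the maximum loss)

Column should play X, value = 2

Work:
Column player minimizes Row's maximum payoff:
Column X: max payoff to Row = 2
Column Y: max payoff to Row = 3
Column Z: max payoff to Row = 6
Minimum is 2, achieved by column X.
Minimax strategy: X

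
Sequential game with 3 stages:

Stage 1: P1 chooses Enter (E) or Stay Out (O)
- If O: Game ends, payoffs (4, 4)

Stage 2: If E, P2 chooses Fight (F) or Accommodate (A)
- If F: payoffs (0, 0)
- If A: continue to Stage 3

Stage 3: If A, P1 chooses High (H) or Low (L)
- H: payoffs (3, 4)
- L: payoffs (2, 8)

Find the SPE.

SPE: (O, A, H); Outcome (4, 4)

Work:
Stage 3: P1 chooses H (3 vs 2)
Stage 2: P2: F->0, A->4 (anticipating H). Choose A
Stage 1: P1: O->4, E->3 (anticipating A, H). Choose O
SPE path: O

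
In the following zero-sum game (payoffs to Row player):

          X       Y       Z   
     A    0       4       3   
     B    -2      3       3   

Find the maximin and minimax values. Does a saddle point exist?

Maximin = 0, Minimax = 0, Saddle: True

Work:
Row minimums: [0, -2] → maximin = 0
Column maximums: [0, 4, 3] → minimax = 0
Saddle point exists! Game value = 0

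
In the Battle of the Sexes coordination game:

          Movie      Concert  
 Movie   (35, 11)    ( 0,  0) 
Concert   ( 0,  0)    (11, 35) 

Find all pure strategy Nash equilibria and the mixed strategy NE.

Pure NE: (Movie, Movie) and (Concert, Concert); Mixed NE: p = 0.7609, q = 0.2391

Work:
Check pure NE:
(Movie, Movie): (35, 11) - no unilateral deviation beneficial
(Concert, Concert): (11, 35) - no unilateral deviation beneficial
Mixed NE: P1 plays Movie with p = 0.7609, P2 plays Movie with q = 0.2391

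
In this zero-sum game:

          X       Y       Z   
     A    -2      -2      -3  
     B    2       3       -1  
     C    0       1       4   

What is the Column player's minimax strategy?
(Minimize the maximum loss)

Column should play X, value = 2

Work:
Column player minimizes Row's maximum payoff:
Column X: max payoff to Row = 2
Column Y: max payoff to Row = 3
Column Z: max payoff to Row = 4
Minimum is 2, achieved by column X.
Minimax strategy: X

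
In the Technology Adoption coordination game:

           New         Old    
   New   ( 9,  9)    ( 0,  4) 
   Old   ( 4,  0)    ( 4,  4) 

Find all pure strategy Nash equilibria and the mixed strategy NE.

Pure NE: (New, New) and (Old, Old); Mixed NE: p = 0.4444, q = 0.4444

Work:
Check pure NE:
(New, New): (9, 9) - no unilateral deviation beneficial
(Old, Old): (4, 4) - no unilateral deviation beneficial
Mixed NE: P1 plays New with p = 0.4444, P2 plays New with q = 0.4444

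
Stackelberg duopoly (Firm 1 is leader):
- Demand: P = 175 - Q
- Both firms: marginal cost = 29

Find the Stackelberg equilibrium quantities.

q₁* (leader) = 73.0, q₂* (follower) = 36.5

Work:
Follower's reaction: q₂ = (a - c - q₁)/2
Leader substitutes: π₁ = q₁·(a - q₁ - (a-c-q₁)/2 - c)
FOC: q₁* = (175 - 29)/2 = 73.00
Then: q₂* = (175 - 29 - 73.0)/2 = 36.50
Leader has first-mover advantage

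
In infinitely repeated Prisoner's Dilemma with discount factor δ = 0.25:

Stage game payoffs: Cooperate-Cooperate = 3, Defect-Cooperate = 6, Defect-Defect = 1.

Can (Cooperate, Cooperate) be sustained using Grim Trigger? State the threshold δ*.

δ* = 0.6; since δ = 0.25 < 0.6, cooperation cannot be sustained

Work:
For Grim Trigger:
Cooperate forever: 3/(1-δ)
Defect then punished: 6 + 1·δ/(1-δ)
Need: 3/(1-δ) ≥ 6 + 1·δ/(1-δ)
Solving: δ ≥ (T-R)/(T-P) = (6-3)/(6-1) = 0.6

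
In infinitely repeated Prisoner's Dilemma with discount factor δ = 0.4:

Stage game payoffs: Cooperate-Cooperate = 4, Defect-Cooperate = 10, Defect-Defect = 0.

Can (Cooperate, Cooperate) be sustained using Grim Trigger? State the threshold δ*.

δ* = 0.6; since δ = 0.4 < 0.6, cooperation cannot be sustained

Work:
For Grim Trigger:
Cooperate forever: 4/(1-δ)
Defect then punished: 10 + 0·δ/(1-δ)
Need: 4/(1-δ) ≥ 10 + 0·δ/(1-δ)
Solving: δ ≥ (T-R)/(T-P) = (10-4)/(10-0) = 0.6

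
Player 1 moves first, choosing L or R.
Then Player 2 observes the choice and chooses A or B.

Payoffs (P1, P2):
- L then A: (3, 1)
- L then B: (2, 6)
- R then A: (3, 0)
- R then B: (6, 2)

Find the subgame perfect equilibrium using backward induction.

P1 plays R, P2 plays B after L and B after R; Payoff (6, 2)

Work:
Backward induction:
After L: P2 chooses B → P1 gets 2
After R: P2 chooses B → P1 gets 6
P1 chooses R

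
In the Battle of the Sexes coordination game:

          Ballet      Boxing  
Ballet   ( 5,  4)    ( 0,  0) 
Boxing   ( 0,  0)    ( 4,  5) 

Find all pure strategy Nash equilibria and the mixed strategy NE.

Pure NE: (Ballet, Ballet) and (Boxing, Boxing); Mixed NE: p = 0.5556, q = 0.4444

Work:
Check pure NE:
(Ballet, Ballet): (5, 4) - no unilateral deviation beneficial
(Boxing, Boxing): (4, 5) - no unilateral deviation beneficial
Mixed NE: P1 plays Ballet with p = 0.5556, P2 plays Ballet with q = 0.4444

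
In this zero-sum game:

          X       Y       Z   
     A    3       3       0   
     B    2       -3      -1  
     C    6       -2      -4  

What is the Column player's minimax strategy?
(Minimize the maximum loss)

Column should play Z, value = 0

Work:
Column player minimizes Row's maximum payoff:
Column X: max payoff to Row = 6
Column Y: max payoff to Row = 3
Column Z: max payoff to Row = 0
Minimum is 0, achieved by column Z.
Minimax strategy: Z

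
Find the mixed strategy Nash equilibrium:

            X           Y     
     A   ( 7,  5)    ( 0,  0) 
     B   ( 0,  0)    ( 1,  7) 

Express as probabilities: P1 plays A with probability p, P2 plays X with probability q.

p = 0.5833, q = 0.125

Work:
Find probabilities that make opponent indifferent:
P2 chooses q to make P1 indifferent between A and B
P1 chooses p to make P2 indifferent between X and Y
Mixed NE: P1 plays (A: 0.5833, B: 0.4167), P2 plays (X: 0.125, Y: 0.875)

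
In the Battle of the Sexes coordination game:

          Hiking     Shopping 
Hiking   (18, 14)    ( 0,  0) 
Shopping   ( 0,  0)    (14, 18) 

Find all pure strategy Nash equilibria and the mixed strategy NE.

Pure NE: (Hiking, Hiking) and (Shopping, Shopping); Mixed NE: p = 0.5625, q = 0.4375

Work:
Check pure NE:
(Hiking, Hiking): (18, 14) - no unilateral deviation beneficial
(Shopping, Shopping): (14, 18) - no unilateral deviation beneficial
Mixed NE: P1 plays Hiking with p = 0.5625, P2 plays Hiking with q = 0.4375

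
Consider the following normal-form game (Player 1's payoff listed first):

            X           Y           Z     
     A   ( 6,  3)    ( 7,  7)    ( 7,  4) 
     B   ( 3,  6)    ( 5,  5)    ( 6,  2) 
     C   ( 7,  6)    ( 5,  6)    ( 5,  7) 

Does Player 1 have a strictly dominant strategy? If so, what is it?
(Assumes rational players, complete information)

No strictly dominant strategy exists for Player 1

Work:
A strategy strictly dominates another if it gives a strictly higher payoff against every opponent action. Compare each pair of P1's strategies column-by-column:
  A vs B: [6 vs 3, 7 vs 5, 7 vs 6] → A strictly dominates B
  A vs C: [6 vs 7, 7 vs 5, 7 vs 5] → A does not strictly dominate C (column X: 6 ≤ 7)
  B vs A: [3 vs 6, 5 vs 7, 6 vs 7] → B does not strictly dominate A (column X: 3 ≤ 6)
  B vs C: [3 vs 7, 5 vs 5, 6 vs 5] → B does not strictly dominate C (column X: 3 ≤ 7)
  C vs A: [7 vs 6, 5 vs 7, 5 vs 7] → C does not strictly dominate A (column Y: 5 ≤ 7)
  C vs B: [7 vs 3, 5 vs 5, 5 vs 6] → C does not strictly dominate B (column Y: 5 ≤ 5)
No single strategy strictly dominates all others → no strictly dominant strategy.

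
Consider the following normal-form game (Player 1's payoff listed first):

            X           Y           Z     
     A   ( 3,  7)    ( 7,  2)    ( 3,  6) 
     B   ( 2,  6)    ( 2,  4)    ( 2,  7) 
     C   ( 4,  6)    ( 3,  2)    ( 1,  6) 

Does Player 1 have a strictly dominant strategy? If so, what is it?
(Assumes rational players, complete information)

No strictly dominant strategy exists for Player 1

Work:
A strategy strictly dominates another if it gives a strictly higher payoff against every opponent action. Compare each pair of P1's strategies column-by-column:
  A vs B: [3 vs 2, 7 vs 2, 3 vs 2] → A strictly dominates B
  A vs C: [3 vs 4, 7 vs 3, 3 vs 1] → A does not strictly dominate C (column X: 3 ≤ 4)
  B vs A: [2 vs 3, 2 vs 7, 2 vs 3] → B does not strictly dominate A (column X: 2 ≤ 3)
  B vs C: [2 vs 4, 2 vs 3, 2 vs 1] → B does not strictly dominate C (column X: 2 ≤ 4)
  C vs A: [4 vs 3, 3 vs 7, 1 vs 3] → C does not strictly dominate A (column Y: 3 ≤ 7)
  C vs B: [4 vs 2, 3 vs 2, 1 vs 2] → C does not strictly dominate B (column Z: 1 ≤ 2)
No single strategy strictly dominates all others → no strictly dominant strategy.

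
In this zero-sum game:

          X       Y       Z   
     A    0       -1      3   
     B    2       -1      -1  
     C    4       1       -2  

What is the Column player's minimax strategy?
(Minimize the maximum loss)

Column should play Y, value = 1

Work:
Column player minimizes Row's maximum payoff:
Column X: max payoff to Row = 4
Column Y: max payoff to Row = 1
Column Z: max payoff to Row = 3
Minimum is 1, achieved by column Y.
Minimax strategy: Y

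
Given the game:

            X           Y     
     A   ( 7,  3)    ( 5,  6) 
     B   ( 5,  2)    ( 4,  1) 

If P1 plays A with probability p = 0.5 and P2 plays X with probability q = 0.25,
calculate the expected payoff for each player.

E[P1] = 4.875, E[P2] = 3.25

Work:
E[P1] = p·q·π₁(A,X) + p·(1-q)·π₁(A,Y) + (1-p)·q·π₁(B,X) + (1-p)·(1-q)·π₁(B,Y)
= 0.5·0.25·7 + 0.5·0.75·5 + 0.5·0.25·5 + 0.5·0.75·4
= 4.875

E[P2] = 3.25 (similar calculation)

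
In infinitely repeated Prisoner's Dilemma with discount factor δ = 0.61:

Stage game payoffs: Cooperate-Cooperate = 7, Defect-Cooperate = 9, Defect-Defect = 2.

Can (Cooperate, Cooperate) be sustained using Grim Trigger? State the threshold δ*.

δ* = 0.2857; since δ = 0.61 ≥ 0.2857, cooperation can be sustained

Work:
For Grim Trigger:
Cooperate forever: 7/(1-δ)
Defect then punished: 9 + 2·δ/(1-δ)
Need: 7/(1-δ) ≥ 9 + 2·δ/(1-δ)
Solving: δ ≥ (T-R)/(T-P) = (9-7)/(9-2) = 0.2857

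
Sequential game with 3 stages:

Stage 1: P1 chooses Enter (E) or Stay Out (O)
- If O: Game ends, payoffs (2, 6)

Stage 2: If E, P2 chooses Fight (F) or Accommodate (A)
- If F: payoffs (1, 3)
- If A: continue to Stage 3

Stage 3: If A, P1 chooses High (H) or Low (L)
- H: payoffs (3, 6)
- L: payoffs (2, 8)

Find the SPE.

SPE: (E, A, H); Outcome (3, 6)

Work:
Stage 3: P1 chooses H (3 vs 2)
Stage 2: P2: F->3, A->6 (anticipating H). Choose A
Stage 1: P1: O->2, E->3 (anticipating A, H). Choose E
SPE path: E -> A -> H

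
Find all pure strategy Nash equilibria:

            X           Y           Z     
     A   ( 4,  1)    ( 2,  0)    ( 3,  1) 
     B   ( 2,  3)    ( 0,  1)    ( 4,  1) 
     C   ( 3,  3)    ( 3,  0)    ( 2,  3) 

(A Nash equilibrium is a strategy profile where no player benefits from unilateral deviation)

Nash equilibrium: (A, X)

Work:
Best responses:
  P1 vs X: payoffs [4, 2, 3] → best response A (payoff 4)
  P1 vs Y: payoffs [2, 0, 3] → best response C (payoff 3)
  P1 vs Z: payoffs [3, 4, 2] → best response B (payoff 4)
  P2 vs A: payoffs [1, 0, 1] → best response X/Z (payoff 1)
  P2 vs B: payoffs [3, 1, 1] → best response X (payoff 3)
  P2 vs C: payoffs [3, 0, 3] → best response X/Z (payoff 3)
Mutual best responses: (A,X) → Nash equilibria.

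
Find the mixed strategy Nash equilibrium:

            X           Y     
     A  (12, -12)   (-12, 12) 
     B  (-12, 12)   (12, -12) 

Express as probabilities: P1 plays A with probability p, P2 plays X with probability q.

p = 0.5, q = 0.5

Work:
Find probabilities that make opponent indifferent:
P2 chooses q to make P1 indifferent between A and B
P1 chooses p to make P2 indifferent between X and Y
Mixed NE: P1 plays (A: 0.5, B: 0.5), P2 plays (X: 0.5, Y: 0.5)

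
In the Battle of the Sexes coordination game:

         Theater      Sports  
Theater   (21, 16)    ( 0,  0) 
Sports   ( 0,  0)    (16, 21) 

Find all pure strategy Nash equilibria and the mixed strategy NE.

Pure NE: (Theater, Theater) and (Sports, Sports); Mixed NE: p = 0.5676, q = 0.4324

Work:
Check pure NE:
(Theater, Theater): (21, 16) - no unilateral deviation beneficial
(Sports, Sports): (16, 21) - no unilateral deviation beneficial
Mixed NE: P1 plays Theater with p = 0.5676, P2 plays Theater with q = 0.4324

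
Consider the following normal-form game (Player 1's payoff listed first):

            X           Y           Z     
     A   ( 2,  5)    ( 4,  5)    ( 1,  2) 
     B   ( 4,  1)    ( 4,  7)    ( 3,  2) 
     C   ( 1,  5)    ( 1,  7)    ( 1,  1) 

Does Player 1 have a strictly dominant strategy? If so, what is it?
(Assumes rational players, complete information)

No strictly dominant strategy exists for Player 1

Work:
A strategy strictly dominates another if it gives a strictly higher payoff against every opponent action. Compare each pair of P1's strategies column-by-column:
  A vs B: [2 vs 4, 4 vs 4, 1 vs 3] → A does not strictly dominate B (column X: 2 ≤ 4)
  A vs C: [2 vs 1, 4 vs 1, 1 vs 1] → A does not strictly dominate C (column Z: 1 ≤ 1)
  B vs A: [4 vs 2, 4 vs 4, 3 vs 1] → B does not strictly dominate A (column Y: 4 ≤ 4)
  B vs C: [4 vs 1, 4 vs 1, 3 vs 1] → B strictly dominates C
  C vs A: [1 vs 2, 1 vs 4, 1 vs 1] → C does not strictly dominate A (column X: 1 ≤ 2)
  C vs B: [1 vs 4, 1 vs 4, 1 vs 3] → C does not strictly dominate B (column X: 1 ≤ 4)
No single strategy strictly dominates all others → no strictly dominant strategy.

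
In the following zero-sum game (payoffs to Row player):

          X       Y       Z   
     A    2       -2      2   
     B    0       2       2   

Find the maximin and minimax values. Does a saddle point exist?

Maximin = 0, Minimax = 2, Saddle: False

Work:
Row minimums: [-2, 0] → maximin = 0
Column maximums: [2, 2, 2] → minimax = 2
No saddle point (maximin ≠ minimax). Mixed strategy needed.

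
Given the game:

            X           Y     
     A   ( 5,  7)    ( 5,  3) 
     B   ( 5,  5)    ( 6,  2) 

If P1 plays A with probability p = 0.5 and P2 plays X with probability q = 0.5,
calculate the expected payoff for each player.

E[P1] = 5.25, E[P2] = 4.25

Work:
E[P1] = p·q·π₁(A,X) + p·(1-q)·π₁(A,Y) + (1-p)·q·π₁(B,X) + (1-p)·(1-q)·π₁(B,Y)
= 0.5·0.5·5 + 0.5·0.5·5 + 0.5·0.5·5 + 0.5·0.5·6
= 5.25

E[P2] = 4.25 (similar calculation)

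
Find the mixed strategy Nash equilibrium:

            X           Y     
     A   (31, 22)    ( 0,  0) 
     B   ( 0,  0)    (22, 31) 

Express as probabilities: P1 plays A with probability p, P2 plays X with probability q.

p = 0.5849, q = 0.4151

Work:
Find probabilities that make opponent indifferent:
P2 chooses q to make P1 indifferent between A and B
P1 chooses p to make P2 indifferent between X and Y
Mixed NE: P1 plays (A: 0.5849, B: 0.4151), P2 plays (X: 0.4151, Y: 0.5849)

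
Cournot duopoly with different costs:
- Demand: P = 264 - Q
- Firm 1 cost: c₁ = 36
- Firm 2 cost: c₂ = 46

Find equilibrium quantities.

q₁* = 79.33, q₂* = 69.33

Work:
Reaction: q₁ = (264 - 36 - q₂)/2
Reaction: q₂ = (264 - 46 - q₁)/2
Solve simultaneously:
q₁* = (264 - 2×36 + 46)/3 = 79.33
q₂* = (264 - 2×46 + 36)/3 = 69.33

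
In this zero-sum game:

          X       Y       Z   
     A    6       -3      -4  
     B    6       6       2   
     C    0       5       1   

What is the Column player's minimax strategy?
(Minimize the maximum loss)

Column should play Z, value = 2

Work:
Column player minimizes Row's maximum payoff:
Column X: max payoff to Row = 6
Column Y: max payoff to Row = 6
Column Z: max payoff to Row = 2
Minimum is 2, achieved by column Z.
Minimax strategy: Z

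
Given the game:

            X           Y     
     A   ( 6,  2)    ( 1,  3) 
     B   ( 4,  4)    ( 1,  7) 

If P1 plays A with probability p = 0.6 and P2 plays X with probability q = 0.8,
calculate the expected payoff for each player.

E[P1] = 4.36, E[P2] = 3.16

Work:
E[P1] = p·q·π₁(A,X) + p·(1-q)·π₁(A,Y) + (1-p)·q·π₁(B,X) + (1-p)·(1-q)·π₁(B,Y)
= 0.6·0.8·6 + 0.6·0.2·1 + 0.4·0.8·4 + 0.4·0.2·1
= 4.36

E[P2] = 3.16 (similar calculation)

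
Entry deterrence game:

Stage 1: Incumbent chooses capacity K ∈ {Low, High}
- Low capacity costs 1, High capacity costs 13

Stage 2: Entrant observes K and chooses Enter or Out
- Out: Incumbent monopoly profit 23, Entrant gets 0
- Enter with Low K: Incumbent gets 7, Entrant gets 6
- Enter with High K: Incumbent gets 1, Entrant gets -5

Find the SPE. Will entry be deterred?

SPE: (High, Enter|Low, Out|High); Entry deterred. Incumbent net profit = 10

Work:
After Low K: Entrant enters (6 > 0)
After High K: Entrant stays out (-5 < 0)
Incumbent: Low → 7−1=6, High → 23−13=10
Incumbent chooses High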